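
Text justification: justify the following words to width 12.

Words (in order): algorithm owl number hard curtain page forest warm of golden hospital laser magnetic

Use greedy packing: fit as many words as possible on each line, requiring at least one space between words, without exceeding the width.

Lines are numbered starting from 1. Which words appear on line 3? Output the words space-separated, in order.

Answer: hard curtain

Derivation:
Line 1: ['algorithm'] (min_width=9, slack=3)
Line 2: ['owl', 'number'] (min_width=10, slack=2)
Line 3: ['hard', 'curtain'] (min_width=12, slack=0)
Line 4: ['page', 'forest'] (min_width=11, slack=1)
Line 5: ['warm', 'of'] (min_width=7, slack=5)
Line 6: ['golden'] (min_width=6, slack=6)
Line 7: ['hospital'] (min_width=8, slack=4)
Line 8: ['laser'] (min_width=5, slack=7)
Line 9: ['magnetic'] (min_width=8, slack=4)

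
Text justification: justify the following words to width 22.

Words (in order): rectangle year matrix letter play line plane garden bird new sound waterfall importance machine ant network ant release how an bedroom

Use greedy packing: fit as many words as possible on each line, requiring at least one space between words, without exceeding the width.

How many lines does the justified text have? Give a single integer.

Answer: 7

Derivation:
Line 1: ['rectangle', 'year', 'matrix'] (min_width=21, slack=1)
Line 2: ['letter', 'play', 'line', 'plane'] (min_width=22, slack=0)
Line 3: ['garden', 'bird', 'new', 'sound'] (min_width=21, slack=1)
Line 4: ['waterfall', 'importance'] (min_width=20, slack=2)
Line 5: ['machine', 'ant', 'network'] (min_width=19, slack=3)
Line 6: ['ant', 'release', 'how', 'an'] (min_width=18, slack=4)
Line 7: ['bedroom'] (min_width=7, slack=15)
Total lines: 7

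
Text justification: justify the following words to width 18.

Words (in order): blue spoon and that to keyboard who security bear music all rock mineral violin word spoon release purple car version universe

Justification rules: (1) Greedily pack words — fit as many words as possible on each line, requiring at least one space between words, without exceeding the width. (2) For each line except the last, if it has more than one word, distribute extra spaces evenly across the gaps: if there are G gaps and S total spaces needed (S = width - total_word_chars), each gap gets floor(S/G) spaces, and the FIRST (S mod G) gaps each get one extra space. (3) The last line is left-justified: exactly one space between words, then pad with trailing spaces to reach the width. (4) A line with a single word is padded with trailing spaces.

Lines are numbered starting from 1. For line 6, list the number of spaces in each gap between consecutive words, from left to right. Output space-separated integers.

Line 1: ['blue', 'spoon', 'and'] (min_width=14, slack=4)
Line 2: ['that', 'to', 'keyboard'] (min_width=16, slack=2)
Line 3: ['who', 'security', 'bear'] (min_width=17, slack=1)
Line 4: ['music', 'all', 'rock'] (min_width=14, slack=4)
Line 5: ['mineral', 'violin'] (min_width=14, slack=4)
Line 6: ['word', 'spoon', 'release'] (min_width=18, slack=0)
Line 7: ['purple', 'car', 'version'] (min_width=18, slack=0)
Line 8: ['universe'] (min_width=8, slack=10)

Answer: 1 1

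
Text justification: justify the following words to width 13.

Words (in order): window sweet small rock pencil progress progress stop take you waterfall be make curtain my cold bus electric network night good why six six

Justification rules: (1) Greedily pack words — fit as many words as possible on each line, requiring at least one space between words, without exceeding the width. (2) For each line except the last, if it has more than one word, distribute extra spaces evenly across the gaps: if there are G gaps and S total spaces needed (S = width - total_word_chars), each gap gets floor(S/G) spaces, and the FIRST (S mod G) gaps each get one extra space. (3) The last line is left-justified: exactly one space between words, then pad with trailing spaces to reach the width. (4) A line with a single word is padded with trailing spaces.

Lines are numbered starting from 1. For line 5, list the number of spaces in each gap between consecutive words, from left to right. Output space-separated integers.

Line 1: ['window', 'sweet'] (min_width=12, slack=1)
Line 2: ['small', 'rock'] (min_width=10, slack=3)
Line 3: ['pencil'] (min_width=6, slack=7)
Line 4: ['progress'] (min_width=8, slack=5)
Line 5: ['progress', 'stop'] (min_width=13, slack=0)
Line 6: ['take', 'you'] (min_width=8, slack=5)
Line 7: ['waterfall', 'be'] (min_width=12, slack=1)
Line 8: ['make', 'curtain'] (min_width=12, slack=1)
Line 9: ['my', 'cold', 'bus'] (min_width=11, slack=2)
Line 10: ['electric'] (min_width=8, slack=5)
Line 11: ['network', 'night'] (min_width=13, slack=0)
Line 12: ['good', 'why', 'six'] (min_width=12, slack=1)
Line 13: ['six'] (min_width=3, slack=10)

Answer: 1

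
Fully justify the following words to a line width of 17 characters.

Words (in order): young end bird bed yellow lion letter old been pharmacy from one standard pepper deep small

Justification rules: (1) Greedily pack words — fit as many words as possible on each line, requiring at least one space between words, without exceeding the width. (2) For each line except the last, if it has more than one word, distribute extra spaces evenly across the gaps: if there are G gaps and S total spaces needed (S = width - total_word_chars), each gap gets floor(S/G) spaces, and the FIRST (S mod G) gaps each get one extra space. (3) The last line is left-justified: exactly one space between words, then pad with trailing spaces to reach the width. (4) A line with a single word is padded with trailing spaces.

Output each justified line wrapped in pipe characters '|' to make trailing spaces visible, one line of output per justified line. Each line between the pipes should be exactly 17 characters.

Line 1: ['young', 'end', 'bird'] (min_width=14, slack=3)
Line 2: ['bed', 'yellow', 'lion'] (min_width=15, slack=2)
Line 3: ['letter', 'old', 'been'] (min_width=15, slack=2)
Line 4: ['pharmacy', 'from', 'one'] (min_width=17, slack=0)
Line 5: ['standard', 'pepper'] (min_width=15, slack=2)
Line 6: ['deep', 'small'] (min_width=10, slack=7)

Answer: |young   end  bird|
|bed  yellow  lion|
|letter  old  been|
|pharmacy from one|
|standard   pepper|
|deep small       |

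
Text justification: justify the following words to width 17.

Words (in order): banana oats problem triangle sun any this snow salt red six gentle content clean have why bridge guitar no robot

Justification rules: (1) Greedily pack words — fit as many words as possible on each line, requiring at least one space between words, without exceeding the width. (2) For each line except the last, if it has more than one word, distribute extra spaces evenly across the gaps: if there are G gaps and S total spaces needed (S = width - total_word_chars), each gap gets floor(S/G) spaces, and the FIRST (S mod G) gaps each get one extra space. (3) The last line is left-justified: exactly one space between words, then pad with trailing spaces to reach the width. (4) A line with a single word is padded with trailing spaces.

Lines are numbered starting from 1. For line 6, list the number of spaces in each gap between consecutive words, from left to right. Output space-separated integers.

Answer: 3 2

Derivation:
Line 1: ['banana', 'oats'] (min_width=11, slack=6)
Line 2: ['problem', 'triangle'] (min_width=16, slack=1)
Line 3: ['sun', 'any', 'this', 'snow'] (min_width=17, slack=0)
Line 4: ['salt', 'red', 'six'] (min_width=12, slack=5)
Line 5: ['gentle', 'content'] (min_width=14, slack=3)
Line 6: ['clean', 'have', 'why'] (min_width=14, slack=3)
Line 7: ['bridge', 'guitar', 'no'] (min_width=16, slack=1)
Line 8: ['robot'] (min_width=5, slack=12)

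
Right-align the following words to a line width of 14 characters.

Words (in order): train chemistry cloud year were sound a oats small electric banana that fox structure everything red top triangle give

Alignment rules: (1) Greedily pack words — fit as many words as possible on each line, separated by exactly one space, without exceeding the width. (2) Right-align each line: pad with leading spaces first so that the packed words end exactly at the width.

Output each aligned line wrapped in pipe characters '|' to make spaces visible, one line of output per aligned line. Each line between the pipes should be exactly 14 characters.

Answer: |         train|
|     chemistry|
|    cloud year|
|  were sound a|
|    oats small|
|      electric|
|   banana that|
| fox structure|
|everything red|
|  top triangle|
|          give|

Derivation:
Line 1: ['train'] (min_width=5, slack=9)
Line 2: ['chemistry'] (min_width=9, slack=5)
Line 3: ['cloud', 'year'] (min_width=10, slack=4)
Line 4: ['were', 'sound', 'a'] (min_width=12, slack=2)
Line 5: ['oats', 'small'] (min_width=10, slack=4)
Line 6: ['electric'] (min_width=8, slack=6)
Line 7: ['banana', 'that'] (min_width=11, slack=3)
Line 8: ['fox', 'structure'] (min_width=13, slack=1)
Line 9: ['everything', 'red'] (min_width=14, slack=0)
Line 10: ['top', 'triangle'] (min_width=12, slack=2)
Line 11: ['give'] (min_width=4, slack=10)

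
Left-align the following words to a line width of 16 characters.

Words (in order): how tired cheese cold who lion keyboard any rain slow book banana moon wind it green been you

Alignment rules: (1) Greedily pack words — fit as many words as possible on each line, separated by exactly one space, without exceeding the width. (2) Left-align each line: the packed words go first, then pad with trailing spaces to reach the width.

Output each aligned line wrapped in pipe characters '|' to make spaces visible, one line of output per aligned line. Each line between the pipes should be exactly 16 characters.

Answer: |how tired cheese|
|cold who lion   |
|keyboard any    |
|rain slow book  |
|banana moon wind|
|it green been   |
|you             |

Derivation:
Line 1: ['how', 'tired', 'cheese'] (min_width=16, slack=0)
Line 2: ['cold', 'who', 'lion'] (min_width=13, slack=3)
Line 3: ['keyboard', 'any'] (min_width=12, slack=4)
Line 4: ['rain', 'slow', 'book'] (min_width=14, slack=2)
Line 5: ['banana', 'moon', 'wind'] (min_width=16, slack=0)
Line 6: ['it', 'green', 'been'] (min_width=13, slack=3)
Line 7: ['you'] (min_width=3, slack=13)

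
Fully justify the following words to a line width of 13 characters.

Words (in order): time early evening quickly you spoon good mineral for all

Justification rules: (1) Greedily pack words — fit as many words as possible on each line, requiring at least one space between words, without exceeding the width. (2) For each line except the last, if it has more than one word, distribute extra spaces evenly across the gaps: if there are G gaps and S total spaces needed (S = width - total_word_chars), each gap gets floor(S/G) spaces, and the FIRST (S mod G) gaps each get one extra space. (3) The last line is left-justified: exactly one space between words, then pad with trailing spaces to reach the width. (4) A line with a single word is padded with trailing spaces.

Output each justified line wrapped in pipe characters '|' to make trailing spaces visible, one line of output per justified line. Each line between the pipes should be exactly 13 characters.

Answer: |time    early|
|evening      |
|quickly   you|
|spoon    good|
|mineral   for|
|all          |

Derivation:
Line 1: ['time', 'early'] (min_width=10, slack=3)
Line 2: ['evening'] (min_width=7, slack=6)
Line 3: ['quickly', 'you'] (min_width=11, slack=2)
Line 4: ['spoon', 'good'] (min_width=10, slack=3)
Line 5: ['mineral', 'for'] (min_width=11, slack=2)
Line 6: ['all'] (min_width=3, slack=10)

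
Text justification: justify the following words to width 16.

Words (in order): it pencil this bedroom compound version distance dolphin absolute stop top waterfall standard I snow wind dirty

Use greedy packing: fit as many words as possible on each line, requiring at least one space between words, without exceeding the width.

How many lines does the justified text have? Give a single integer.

Line 1: ['it', 'pencil', 'this'] (min_width=14, slack=2)
Line 2: ['bedroom', 'compound'] (min_width=16, slack=0)
Line 3: ['version', 'distance'] (min_width=16, slack=0)
Line 4: ['dolphin', 'absolute'] (min_width=16, slack=0)
Line 5: ['stop', 'top'] (min_width=8, slack=8)
Line 6: ['waterfall'] (min_width=9, slack=7)
Line 7: ['standard', 'I', 'snow'] (min_width=15, slack=1)
Line 8: ['wind', 'dirty'] (min_width=10, slack=6)
Total lines: 8

Answer: 8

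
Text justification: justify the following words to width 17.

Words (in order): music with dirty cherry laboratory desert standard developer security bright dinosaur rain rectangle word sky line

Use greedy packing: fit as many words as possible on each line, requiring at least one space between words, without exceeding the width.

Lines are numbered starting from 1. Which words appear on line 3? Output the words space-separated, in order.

Line 1: ['music', 'with', 'dirty'] (min_width=16, slack=1)
Line 2: ['cherry', 'laboratory'] (min_width=17, slack=0)
Line 3: ['desert', 'standard'] (min_width=15, slack=2)
Line 4: ['developer'] (min_width=9, slack=8)
Line 5: ['security', 'bright'] (min_width=15, slack=2)
Line 6: ['dinosaur', 'rain'] (min_width=13, slack=4)
Line 7: ['rectangle', 'word'] (min_width=14, slack=3)
Line 8: ['sky', 'line'] (min_width=8, slack=9)

Answer: desert standard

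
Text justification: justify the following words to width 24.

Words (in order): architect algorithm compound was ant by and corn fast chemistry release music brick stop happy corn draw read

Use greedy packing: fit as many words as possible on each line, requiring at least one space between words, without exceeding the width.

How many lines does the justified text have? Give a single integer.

Line 1: ['architect', 'algorithm'] (min_width=19, slack=5)
Line 2: ['compound', 'was', 'ant', 'by', 'and'] (min_width=23, slack=1)
Line 3: ['corn', 'fast', 'chemistry'] (min_width=19, slack=5)
Line 4: ['release', 'music', 'brick', 'stop'] (min_width=24, slack=0)
Line 5: ['happy', 'corn', 'draw', 'read'] (min_width=20, slack=4)
Total lines: 5

Answer: 5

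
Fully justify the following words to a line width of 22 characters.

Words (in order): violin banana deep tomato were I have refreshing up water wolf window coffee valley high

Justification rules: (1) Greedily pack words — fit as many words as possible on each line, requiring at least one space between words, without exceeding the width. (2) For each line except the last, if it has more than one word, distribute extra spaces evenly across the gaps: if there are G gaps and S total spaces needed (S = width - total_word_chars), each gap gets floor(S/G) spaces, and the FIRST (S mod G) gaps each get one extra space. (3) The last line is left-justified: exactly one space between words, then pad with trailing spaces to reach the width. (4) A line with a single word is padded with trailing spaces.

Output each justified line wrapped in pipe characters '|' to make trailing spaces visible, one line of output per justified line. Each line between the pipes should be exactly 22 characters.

Answer: |violin   banana   deep|
|tomato   were  I  have|
|refreshing   up  water|
|wolf   window   coffee|
|valley high           |

Derivation:
Line 1: ['violin', 'banana', 'deep'] (min_width=18, slack=4)
Line 2: ['tomato', 'were', 'I', 'have'] (min_width=18, slack=4)
Line 3: ['refreshing', 'up', 'water'] (min_width=19, slack=3)
Line 4: ['wolf', 'window', 'coffee'] (min_width=18, slack=4)
Line 5: ['valley', 'high'] (min_width=11, slack=11)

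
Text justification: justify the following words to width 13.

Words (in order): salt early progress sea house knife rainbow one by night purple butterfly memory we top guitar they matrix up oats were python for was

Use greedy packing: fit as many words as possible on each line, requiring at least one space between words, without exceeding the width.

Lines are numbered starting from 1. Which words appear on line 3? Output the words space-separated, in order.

Line 1: ['salt', 'early'] (min_width=10, slack=3)
Line 2: ['progress', 'sea'] (min_width=12, slack=1)
Line 3: ['house', 'knife'] (min_width=11, slack=2)
Line 4: ['rainbow', 'one'] (min_width=11, slack=2)
Line 5: ['by', 'night'] (min_width=8, slack=5)
Line 6: ['purple'] (min_width=6, slack=7)
Line 7: ['butterfly'] (min_width=9, slack=4)
Line 8: ['memory', 'we', 'top'] (min_width=13, slack=0)
Line 9: ['guitar', 'they'] (min_width=11, slack=2)
Line 10: ['matrix', 'up'] (min_width=9, slack=4)
Line 11: ['oats', 'were'] (min_width=9, slack=4)
Line 12: ['python', 'for'] (min_width=10, slack=3)
Line 13: ['was'] (min_width=3, slack=10)

Answer: house knife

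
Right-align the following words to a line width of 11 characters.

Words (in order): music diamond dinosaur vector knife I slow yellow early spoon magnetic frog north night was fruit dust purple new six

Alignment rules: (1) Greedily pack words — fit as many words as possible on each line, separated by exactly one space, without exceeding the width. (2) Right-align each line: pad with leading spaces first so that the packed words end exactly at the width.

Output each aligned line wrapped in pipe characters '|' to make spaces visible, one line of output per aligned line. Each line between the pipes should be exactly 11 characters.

Answer: |      music|
|    diamond|
|   dinosaur|
|     vector|
|    knife I|
|slow yellow|
|early spoon|
|   magnetic|
| frog north|
|  night was|
| fruit dust|
| purple new|
|        six|

Derivation:
Line 1: ['music'] (min_width=5, slack=6)
Line 2: ['diamond'] (min_width=7, slack=4)
Line 3: ['dinosaur'] (min_width=8, slack=3)
Line 4: ['vector'] (min_width=6, slack=5)
Line 5: ['knife', 'I'] (min_width=7, slack=4)
Line 6: ['slow', 'yellow'] (min_width=11, slack=0)
Line 7: ['early', 'spoon'] (min_width=11, slack=0)
Line 8: ['magnetic'] (min_width=8, slack=3)
Line 9: ['frog', 'north'] (min_width=10, slack=1)
Line 10: ['night', 'was'] (min_width=9, slack=2)
Line 11: ['fruit', 'dust'] (min_width=10, slack=1)
Line 12: ['purple', 'new'] (min_width=10, slack=1)
Line 13: ['six'] (min_width=3, slack=8)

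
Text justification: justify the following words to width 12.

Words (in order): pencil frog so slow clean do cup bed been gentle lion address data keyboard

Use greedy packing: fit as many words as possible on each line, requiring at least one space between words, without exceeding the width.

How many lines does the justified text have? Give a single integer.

Answer: 7

Derivation:
Line 1: ['pencil', 'frog'] (min_width=11, slack=1)
Line 2: ['so', 'slow'] (min_width=7, slack=5)
Line 3: ['clean', 'do', 'cup'] (min_width=12, slack=0)
Line 4: ['bed', 'been'] (min_width=8, slack=4)
Line 5: ['gentle', 'lion'] (min_width=11, slack=1)
Line 6: ['address', 'data'] (min_width=12, slack=0)
Line 7: ['keyboard'] (min_width=8, slack=4)
Total lines: 7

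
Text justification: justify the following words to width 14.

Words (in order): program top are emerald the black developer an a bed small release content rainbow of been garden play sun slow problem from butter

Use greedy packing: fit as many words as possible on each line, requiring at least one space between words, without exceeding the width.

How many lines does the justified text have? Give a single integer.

Answer: 12

Derivation:
Line 1: ['program', 'top'] (min_width=11, slack=3)
Line 2: ['are', 'emerald'] (min_width=11, slack=3)
Line 3: ['the', 'black'] (min_width=9, slack=5)
Line 4: ['developer', 'an', 'a'] (min_width=14, slack=0)
Line 5: ['bed', 'small'] (min_width=9, slack=5)
Line 6: ['release'] (min_width=7, slack=7)
Line 7: ['content'] (min_width=7, slack=7)
Line 8: ['rainbow', 'of'] (min_width=10, slack=4)
Line 9: ['been', 'garden'] (min_width=11, slack=3)
Line 10: ['play', 'sun', 'slow'] (min_width=13, slack=1)
Line 11: ['problem', 'from'] (min_width=12, slack=2)
Line 12: ['butter'] (min_width=6, slack=8)
Total lines: 12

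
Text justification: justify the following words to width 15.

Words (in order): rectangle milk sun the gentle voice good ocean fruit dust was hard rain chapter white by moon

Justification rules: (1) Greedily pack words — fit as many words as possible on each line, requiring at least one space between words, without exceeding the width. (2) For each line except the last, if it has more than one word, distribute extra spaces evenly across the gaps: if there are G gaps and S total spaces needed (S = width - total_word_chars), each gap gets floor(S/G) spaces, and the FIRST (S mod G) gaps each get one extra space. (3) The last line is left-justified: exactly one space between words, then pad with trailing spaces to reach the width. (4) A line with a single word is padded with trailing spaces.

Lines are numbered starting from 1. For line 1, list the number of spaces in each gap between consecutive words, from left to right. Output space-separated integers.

Answer: 2

Derivation:
Line 1: ['rectangle', 'milk'] (min_width=14, slack=1)
Line 2: ['sun', 'the', 'gentle'] (min_width=14, slack=1)
Line 3: ['voice', 'good'] (min_width=10, slack=5)
Line 4: ['ocean', 'fruit'] (min_width=11, slack=4)
Line 5: ['dust', 'was', 'hard'] (min_width=13, slack=2)
Line 6: ['rain', 'chapter'] (min_width=12, slack=3)
Line 7: ['white', 'by', 'moon'] (min_width=13, slack=2)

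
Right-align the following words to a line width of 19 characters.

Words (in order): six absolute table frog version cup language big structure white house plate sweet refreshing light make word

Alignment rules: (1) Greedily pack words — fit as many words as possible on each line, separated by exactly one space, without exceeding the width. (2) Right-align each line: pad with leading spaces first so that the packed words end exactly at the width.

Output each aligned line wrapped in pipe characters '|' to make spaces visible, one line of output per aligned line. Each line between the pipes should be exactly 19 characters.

Line 1: ['six', 'absolute', 'table'] (min_width=18, slack=1)
Line 2: ['frog', 'version', 'cup'] (min_width=16, slack=3)
Line 3: ['language', 'big'] (min_width=12, slack=7)
Line 4: ['structure', 'white'] (min_width=15, slack=4)
Line 5: ['house', 'plate', 'sweet'] (min_width=17, slack=2)
Line 6: ['refreshing', 'light'] (min_width=16, slack=3)
Line 7: ['make', 'word'] (min_width=9, slack=10)

Answer: | six absolute table|
|   frog version cup|
|       language big|
|    structure white|
|  house plate sweet|
|   refreshing light|
|          make word|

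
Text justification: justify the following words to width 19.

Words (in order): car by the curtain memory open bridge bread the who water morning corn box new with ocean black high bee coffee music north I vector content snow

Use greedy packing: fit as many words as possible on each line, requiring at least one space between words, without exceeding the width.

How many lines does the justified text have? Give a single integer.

Answer: 9

Derivation:
Line 1: ['car', 'by', 'the', 'curtain'] (min_width=18, slack=1)
Line 2: ['memory', 'open', 'bridge'] (min_width=18, slack=1)
Line 3: ['bread', 'the', 'who', 'water'] (min_width=19, slack=0)
Line 4: ['morning', 'corn', 'box'] (min_width=16, slack=3)
Line 5: ['new', 'with', 'ocean'] (min_width=14, slack=5)
Line 6: ['black', 'high', 'bee'] (min_width=14, slack=5)
Line 7: ['coffee', 'music', 'north'] (min_width=18, slack=1)
Line 8: ['I', 'vector', 'content'] (min_width=16, slack=3)
Line 9: ['snow'] (min_width=4, slack=15)
Total lines: 9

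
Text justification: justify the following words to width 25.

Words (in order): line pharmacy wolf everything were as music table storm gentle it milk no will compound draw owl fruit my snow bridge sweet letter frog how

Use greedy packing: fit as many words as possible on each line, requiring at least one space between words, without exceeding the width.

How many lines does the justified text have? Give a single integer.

Line 1: ['line', 'pharmacy', 'wolf'] (min_width=18, slack=7)
Line 2: ['everything', 'were', 'as', 'music'] (min_width=24, slack=1)
Line 3: ['table', 'storm', 'gentle', 'it'] (min_width=21, slack=4)
Line 4: ['milk', 'no', 'will', 'compound'] (min_width=21, slack=4)
Line 5: ['draw', 'owl', 'fruit', 'my', 'snow'] (min_width=22, slack=3)
Line 6: ['bridge', 'sweet', 'letter', 'frog'] (min_width=24, slack=1)
Line 7: ['how'] (min_width=3, slack=22)
Total lines: 7

Answer: 7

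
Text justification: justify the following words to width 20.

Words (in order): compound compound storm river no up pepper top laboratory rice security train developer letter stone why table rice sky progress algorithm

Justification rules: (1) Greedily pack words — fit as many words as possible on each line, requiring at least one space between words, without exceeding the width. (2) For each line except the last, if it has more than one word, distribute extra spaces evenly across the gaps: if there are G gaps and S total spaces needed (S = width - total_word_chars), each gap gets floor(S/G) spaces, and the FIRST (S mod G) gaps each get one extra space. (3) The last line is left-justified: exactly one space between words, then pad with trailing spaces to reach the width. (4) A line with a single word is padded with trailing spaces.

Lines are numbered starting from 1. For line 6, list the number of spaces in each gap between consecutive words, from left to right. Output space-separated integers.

Line 1: ['compound', 'compound'] (min_width=17, slack=3)
Line 2: ['storm', 'river', 'no', 'up'] (min_width=17, slack=3)
Line 3: ['pepper', 'top'] (min_width=10, slack=10)
Line 4: ['laboratory', 'rice'] (min_width=15, slack=5)
Line 5: ['security', 'train'] (min_width=14, slack=6)
Line 6: ['developer', 'letter'] (min_width=16, slack=4)
Line 7: ['stone', 'why', 'table', 'rice'] (min_width=20, slack=0)
Line 8: ['sky', 'progress'] (min_width=12, slack=8)
Line 9: ['algorithm'] (min_width=9, slack=11)

Answer: 5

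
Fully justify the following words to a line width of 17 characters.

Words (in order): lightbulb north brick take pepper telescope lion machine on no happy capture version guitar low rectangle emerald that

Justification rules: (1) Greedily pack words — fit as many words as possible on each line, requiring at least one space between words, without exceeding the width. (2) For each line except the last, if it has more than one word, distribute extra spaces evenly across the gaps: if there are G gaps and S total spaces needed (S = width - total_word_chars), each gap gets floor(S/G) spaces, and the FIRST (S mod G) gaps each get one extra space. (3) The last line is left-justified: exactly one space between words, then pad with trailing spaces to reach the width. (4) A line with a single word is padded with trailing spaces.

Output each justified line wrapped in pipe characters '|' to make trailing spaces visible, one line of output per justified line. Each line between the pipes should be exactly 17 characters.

Line 1: ['lightbulb', 'north'] (min_width=15, slack=2)
Line 2: ['brick', 'take', 'pepper'] (min_width=17, slack=0)
Line 3: ['telescope', 'lion'] (min_width=14, slack=3)
Line 4: ['machine', 'on', 'no'] (min_width=13, slack=4)
Line 5: ['happy', 'capture'] (min_width=13, slack=4)
Line 6: ['version', 'guitar'] (min_width=14, slack=3)
Line 7: ['low', 'rectangle'] (min_width=13, slack=4)
Line 8: ['emerald', 'that'] (min_width=12, slack=5)

Answer: |lightbulb   north|
|brick take pepper|
|telescope    lion|
|machine   on   no|
|happy     capture|
|version    guitar|
|low     rectangle|
|emerald that     |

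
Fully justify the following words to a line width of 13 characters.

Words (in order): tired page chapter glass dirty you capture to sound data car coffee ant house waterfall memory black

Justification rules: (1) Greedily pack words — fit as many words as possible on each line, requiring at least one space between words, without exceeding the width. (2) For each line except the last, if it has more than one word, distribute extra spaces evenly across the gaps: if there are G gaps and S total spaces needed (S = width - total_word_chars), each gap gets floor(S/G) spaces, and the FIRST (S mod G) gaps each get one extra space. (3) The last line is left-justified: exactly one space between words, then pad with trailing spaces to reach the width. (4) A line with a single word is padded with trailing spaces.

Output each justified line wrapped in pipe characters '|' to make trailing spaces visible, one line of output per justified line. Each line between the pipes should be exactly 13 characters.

Line 1: ['tired', 'page'] (min_width=10, slack=3)
Line 2: ['chapter', 'glass'] (min_width=13, slack=0)
Line 3: ['dirty', 'you'] (min_width=9, slack=4)
Line 4: ['capture', 'to'] (min_width=10, slack=3)
Line 5: ['sound', 'data'] (min_width=10, slack=3)
Line 6: ['car', 'coffee'] (min_width=10, slack=3)
Line 7: ['ant', 'house'] (min_width=9, slack=4)
Line 8: ['waterfall'] (min_width=9, slack=4)
Line 9: ['memory', 'black'] (min_width=12, slack=1)

Answer: |tired    page|
|chapter glass|
|dirty     you|
|capture    to|
|sound    data|
|car    coffee|
|ant     house|
|waterfall    |
|memory black |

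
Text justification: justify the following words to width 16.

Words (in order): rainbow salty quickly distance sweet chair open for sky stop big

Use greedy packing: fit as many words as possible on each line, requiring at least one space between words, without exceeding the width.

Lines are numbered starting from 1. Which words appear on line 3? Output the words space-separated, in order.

Line 1: ['rainbow', 'salty'] (min_width=13, slack=3)
Line 2: ['quickly', 'distance'] (min_width=16, slack=0)
Line 3: ['sweet', 'chair', 'open'] (min_width=16, slack=0)
Line 4: ['for', 'sky', 'stop', 'big'] (min_width=16, slack=0)

Answer: sweet chair open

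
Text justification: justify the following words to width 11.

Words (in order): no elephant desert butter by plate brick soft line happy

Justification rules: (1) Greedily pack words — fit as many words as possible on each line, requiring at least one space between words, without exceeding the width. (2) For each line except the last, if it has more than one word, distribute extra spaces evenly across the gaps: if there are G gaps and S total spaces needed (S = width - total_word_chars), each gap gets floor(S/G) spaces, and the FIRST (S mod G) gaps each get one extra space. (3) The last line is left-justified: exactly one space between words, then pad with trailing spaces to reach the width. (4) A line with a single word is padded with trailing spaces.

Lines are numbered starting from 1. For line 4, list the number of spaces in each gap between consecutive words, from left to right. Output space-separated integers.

Answer: 1

Derivation:
Line 1: ['no', 'elephant'] (min_width=11, slack=0)
Line 2: ['desert'] (min_width=6, slack=5)
Line 3: ['butter', 'by'] (min_width=9, slack=2)
Line 4: ['plate', 'brick'] (min_width=11, slack=0)
Line 5: ['soft', 'line'] (min_width=9, slack=2)
Line 6: ['happy'] (min_width=5, slack=6)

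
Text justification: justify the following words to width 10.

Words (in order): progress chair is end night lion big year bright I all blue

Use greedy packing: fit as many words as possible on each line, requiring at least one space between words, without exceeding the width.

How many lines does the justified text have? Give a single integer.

Answer: 7

Derivation:
Line 1: ['progress'] (min_width=8, slack=2)
Line 2: ['chair', 'is'] (min_width=8, slack=2)
Line 3: ['end', 'night'] (min_width=9, slack=1)
Line 4: ['lion', 'big'] (min_width=8, slack=2)
Line 5: ['year'] (min_width=4, slack=6)
Line 6: ['bright', 'I'] (min_width=8, slack=2)
Line 7: ['all', 'blue'] (min_width=8, slack=2)
Total lines: 7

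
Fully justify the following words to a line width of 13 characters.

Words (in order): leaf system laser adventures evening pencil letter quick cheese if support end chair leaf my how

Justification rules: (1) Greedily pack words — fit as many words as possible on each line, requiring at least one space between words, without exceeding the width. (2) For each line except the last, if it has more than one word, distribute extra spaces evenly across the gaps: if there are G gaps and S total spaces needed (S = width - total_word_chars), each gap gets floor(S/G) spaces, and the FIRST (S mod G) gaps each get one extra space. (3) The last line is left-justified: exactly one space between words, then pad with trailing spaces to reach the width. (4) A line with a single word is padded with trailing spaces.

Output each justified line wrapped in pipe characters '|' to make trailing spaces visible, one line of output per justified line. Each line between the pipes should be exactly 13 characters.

Line 1: ['leaf', 'system'] (min_width=11, slack=2)
Line 2: ['laser'] (min_width=5, slack=8)
Line 3: ['adventures'] (min_width=10, slack=3)
Line 4: ['evening'] (min_width=7, slack=6)
Line 5: ['pencil', 'letter'] (min_width=13, slack=0)
Line 6: ['quick', 'cheese'] (min_width=12, slack=1)
Line 7: ['if', 'support'] (min_width=10, slack=3)
Line 8: ['end', 'chair'] (min_width=9, slack=4)
Line 9: ['leaf', 'my', 'how'] (min_width=11, slack=2)

Answer: |leaf   system|
|laser        |
|adventures   |
|evening      |
|pencil letter|
|quick  cheese|
|if    support|
|end     chair|
|leaf my how  |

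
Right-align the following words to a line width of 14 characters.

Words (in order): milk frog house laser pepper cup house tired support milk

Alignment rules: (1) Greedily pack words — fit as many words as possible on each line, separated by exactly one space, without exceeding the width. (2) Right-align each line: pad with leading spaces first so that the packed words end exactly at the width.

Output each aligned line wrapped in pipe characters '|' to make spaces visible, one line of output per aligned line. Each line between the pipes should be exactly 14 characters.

Line 1: ['milk', 'frog'] (min_width=9, slack=5)
Line 2: ['house', 'laser'] (min_width=11, slack=3)
Line 3: ['pepper', 'cup'] (min_width=10, slack=4)
Line 4: ['house', 'tired'] (min_width=11, slack=3)
Line 5: ['support', 'milk'] (min_width=12, slack=2)

Answer: |     milk frog|
|   house laser|
|    pepper cup|
|   house tired|
|  support milk|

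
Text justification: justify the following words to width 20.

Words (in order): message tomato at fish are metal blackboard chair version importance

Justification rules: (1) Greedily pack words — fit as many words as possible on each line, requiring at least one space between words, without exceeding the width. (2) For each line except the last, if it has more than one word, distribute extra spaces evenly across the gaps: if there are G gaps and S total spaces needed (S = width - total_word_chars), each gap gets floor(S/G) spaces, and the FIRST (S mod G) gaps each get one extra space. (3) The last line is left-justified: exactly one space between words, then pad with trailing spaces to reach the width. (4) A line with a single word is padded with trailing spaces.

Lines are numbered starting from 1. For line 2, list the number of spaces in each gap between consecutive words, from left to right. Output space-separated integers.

Answer: 4 4

Derivation:
Line 1: ['message', 'tomato', 'at'] (min_width=17, slack=3)
Line 2: ['fish', 'are', 'metal'] (min_width=14, slack=6)
Line 3: ['blackboard', 'chair'] (min_width=16, slack=4)
Line 4: ['version', 'importance'] (min_width=18, slack=2)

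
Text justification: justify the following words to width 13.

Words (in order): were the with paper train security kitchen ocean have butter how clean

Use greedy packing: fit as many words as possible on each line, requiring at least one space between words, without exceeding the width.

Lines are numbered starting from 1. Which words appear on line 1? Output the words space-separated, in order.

Line 1: ['were', 'the', 'with'] (min_width=13, slack=0)
Line 2: ['paper', 'train'] (min_width=11, slack=2)
Line 3: ['security'] (min_width=8, slack=5)
Line 4: ['kitchen', 'ocean'] (min_width=13, slack=0)
Line 5: ['have', 'butter'] (min_width=11, slack=2)
Line 6: ['how', 'clean'] (min_width=9, slack=4)

Answer: were the with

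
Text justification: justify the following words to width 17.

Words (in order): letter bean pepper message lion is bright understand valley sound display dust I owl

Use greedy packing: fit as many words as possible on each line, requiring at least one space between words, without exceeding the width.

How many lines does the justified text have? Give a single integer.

Answer: 6

Derivation:
Line 1: ['letter', 'bean'] (min_width=11, slack=6)
Line 2: ['pepper', 'message'] (min_width=14, slack=3)
Line 3: ['lion', 'is', 'bright'] (min_width=14, slack=3)
Line 4: ['understand', 'valley'] (min_width=17, slack=0)
Line 5: ['sound', 'display'] (min_width=13, slack=4)
Line 6: ['dust', 'I', 'owl'] (min_width=10, slack=7)
Total lines: 6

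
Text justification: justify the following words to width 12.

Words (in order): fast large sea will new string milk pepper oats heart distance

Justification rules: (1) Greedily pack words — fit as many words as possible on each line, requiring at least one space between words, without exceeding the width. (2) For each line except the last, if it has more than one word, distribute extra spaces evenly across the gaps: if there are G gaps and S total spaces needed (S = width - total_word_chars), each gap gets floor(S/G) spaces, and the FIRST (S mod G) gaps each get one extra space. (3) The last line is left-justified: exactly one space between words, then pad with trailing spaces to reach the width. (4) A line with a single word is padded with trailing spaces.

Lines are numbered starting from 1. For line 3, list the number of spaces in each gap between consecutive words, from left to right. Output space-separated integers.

Answer: 2

Derivation:
Line 1: ['fast', 'large'] (min_width=10, slack=2)
Line 2: ['sea', 'will', 'new'] (min_width=12, slack=0)
Line 3: ['string', 'milk'] (min_width=11, slack=1)
Line 4: ['pepper', 'oats'] (min_width=11, slack=1)
Line 5: ['heart'] (min_width=5, slack=7)
Line 6: ['distance'] (min_width=8, slack=4)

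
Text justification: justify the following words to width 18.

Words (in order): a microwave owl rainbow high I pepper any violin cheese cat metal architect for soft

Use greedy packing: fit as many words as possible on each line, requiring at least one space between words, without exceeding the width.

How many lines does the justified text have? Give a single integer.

Line 1: ['a', 'microwave', 'owl'] (min_width=15, slack=3)
Line 2: ['rainbow', 'high', 'I'] (min_width=14, slack=4)
Line 3: ['pepper', 'any', 'violin'] (min_width=17, slack=1)
Line 4: ['cheese', 'cat', 'metal'] (min_width=16, slack=2)
Line 5: ['architect', 'for', 'soft'] (min_width=18, slack=0)
Total lines: 5

Answer: 5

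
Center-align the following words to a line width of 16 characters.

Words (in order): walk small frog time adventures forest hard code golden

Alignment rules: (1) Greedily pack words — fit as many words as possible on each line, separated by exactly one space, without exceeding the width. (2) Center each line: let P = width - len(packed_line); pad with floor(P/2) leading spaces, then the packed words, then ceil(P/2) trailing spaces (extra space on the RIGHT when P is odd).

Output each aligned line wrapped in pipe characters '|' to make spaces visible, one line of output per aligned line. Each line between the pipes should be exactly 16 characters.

Line 1: ['walk', 'small', 'frog'] (min_width=15, slack=1)
Line 2: ['time', 'adventures'] (min_width=15, slack=1)
Line 3: ['forest', 'hard', 'code'] (min_width=16, slack=0)
Line 4: ['golden'] (min_width=6, slack=10)

Answer: |walk small frog |
|time adventures |
|forest hard code|
|     golden     |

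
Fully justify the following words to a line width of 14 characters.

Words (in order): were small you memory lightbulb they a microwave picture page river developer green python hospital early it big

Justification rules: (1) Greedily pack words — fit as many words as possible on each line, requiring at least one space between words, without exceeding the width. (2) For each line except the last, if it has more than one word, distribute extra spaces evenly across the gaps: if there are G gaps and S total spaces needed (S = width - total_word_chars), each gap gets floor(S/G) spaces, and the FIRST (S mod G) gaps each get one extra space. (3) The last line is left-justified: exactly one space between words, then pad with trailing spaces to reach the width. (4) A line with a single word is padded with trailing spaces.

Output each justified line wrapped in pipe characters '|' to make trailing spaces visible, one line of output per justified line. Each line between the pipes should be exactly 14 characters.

Answer: |were small you|
|memory        |
|lightbulb they|
|a    microwave|
|picture   page|
|river         |
|developer     |
|green   python|
|hospital early|
|it big        |

Derivation:
Line 1: ['were', 'small', 'you'] (min_width=14, slack=0)
Line 2: ['memory'] (min_width=6, slack=8)
Line 3: ['lightbulb', 'they'] (min_width=14, slack=0)
Line 4: ['a', 'microwave'] (min_width=11, slack=3)
Line 5: ['picture', 'page'] (min_width=12, slack=2)
Line 6: ['river'] (min_width=5, slack=9)
Line 7: ['developer'] (min_width=9, slack=5)
Line 8: ['green', 'python'] (min_width=12, slack=2)
Line 9: ['hospital', 'early'] (min_width=14, slack=0)
Line 10: ['it', 'big'] (min_width=6, slack=8)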